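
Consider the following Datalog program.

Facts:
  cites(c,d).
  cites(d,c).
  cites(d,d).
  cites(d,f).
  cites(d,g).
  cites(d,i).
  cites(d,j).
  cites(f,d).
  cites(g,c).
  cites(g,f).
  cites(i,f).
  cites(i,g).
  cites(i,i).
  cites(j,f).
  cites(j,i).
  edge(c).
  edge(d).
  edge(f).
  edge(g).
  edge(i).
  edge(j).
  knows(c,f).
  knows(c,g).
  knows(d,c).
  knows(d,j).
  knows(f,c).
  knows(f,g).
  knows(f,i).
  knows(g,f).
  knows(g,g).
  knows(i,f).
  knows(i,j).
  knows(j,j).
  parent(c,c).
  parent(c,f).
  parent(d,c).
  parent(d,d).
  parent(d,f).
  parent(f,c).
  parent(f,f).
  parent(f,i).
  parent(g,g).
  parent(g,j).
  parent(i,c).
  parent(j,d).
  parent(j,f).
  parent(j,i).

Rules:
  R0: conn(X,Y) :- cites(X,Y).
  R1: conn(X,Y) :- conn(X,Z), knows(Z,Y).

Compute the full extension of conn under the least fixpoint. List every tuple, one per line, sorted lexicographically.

conn(c,c)
conn(c,d)
conn(c,f)
conn(c,g)
conn(c,i)
conn(c,j)
conn(d,c)
conn(d,d)
conn(d,f)
conn(d,g)
conn(d,i)
conn(d,j)
conn(f,c)
conn(f,d)
conn(f,f)
conn(f,g)
conn(f,i)
conn(f,j)
conn(g,c)
conn(g,f)
conn(g,g)
conn(g,i)
conn(g,j)
conn(i,c)
conn(i,f)
conn(i,g)
conn(i,i)
conn(i,j)
conn(j,c)
conn(j,f)
conn(j,g)
conn(j,i)
conn(j,j)

round 1: derive conn(c,d) via R0 from cites(c,d)
round 1: derive conn(d,c) via R0 from cites(d,c)
round 1: derive conn(d,d) via R0 from cites(d,d)
round 1: derive conn(d,f) via R0 from cites(d,f)
round 1: derive conn(d,g) via R0 from cites(d,g)
round 1: derive conn(d,i) via R0 from cites(d,i)
round 1: derive conn(d,j) via R0 from cites(d,j)
round 1: derive conn(f,d) via R0 from cites(f,d)
round 1: derive conn(g,c) via R0 from cites(g,c)
round 1: derive conn(g,f) via R0 from cites(g,f)
round 1: derive conn(i,f) via R0 from cites(i,f)
round 1: derive conn(i,g) via R0 from cites(i,g)
round 1: derive conn(i,i) via R0 from cites(i,i)
round 1: derive conn(j,f) via R0 from cites(j,f)
round 1: derive conn(j,i) via R0 from cites(j,i)
round 2: derive conn(c,c) via R1 from conn(c,d), knows(d,c)
round 2: derive conn(c,j) via R1 from conn(c,d), knows(d,j)
round 2: derive conn(f,c) via R1 from conn(f,d), knows(d,c)
round 2: derive conn(f,j) via R1 from conn(f,d), knows(d,j)
round 2: derive conn(g,g) via R1 from conn(g,c), knows(c,g)
round 2: derive conn(g,i) via R1 from conn(g,f), knows(f,i)
round 2: derive conn(i,c) via R1 from conn(i,f), knows(f,c)
round 2: derive conn(i,j) via R1 from conn(i,i), knows(i,j)
round 2: derive conn(j,c) via R1 from conn(j,f), knows(f,c)
round 2: derive conn(j,g) via R1 from conn(j,f), knows(f,g)
round 2: derive conn(j,j) via R1 from conn(j,i), knows(i,j)
round 3: derive conn(c,f) via R1 from conn(c,c), knows(c,f)
round 3: derive conn(c,g) via R1 from conn(c,c), knows(c,g)
round 3: derive conn(f,f) via R1 from conn(f,c), knows(c,f)
round 3: derive conn(f,g) via R1 from conn(f,c), knows(c,g)
round 3: derive conn(g,j) via R1 from conn(g,i), knows(i,j)
round 4: derive conn(c,i) via R1 from conn(c,f), knows(f,i)
round 4: derive conn(f,i) via R1 from conn(f,f), knows(f,i)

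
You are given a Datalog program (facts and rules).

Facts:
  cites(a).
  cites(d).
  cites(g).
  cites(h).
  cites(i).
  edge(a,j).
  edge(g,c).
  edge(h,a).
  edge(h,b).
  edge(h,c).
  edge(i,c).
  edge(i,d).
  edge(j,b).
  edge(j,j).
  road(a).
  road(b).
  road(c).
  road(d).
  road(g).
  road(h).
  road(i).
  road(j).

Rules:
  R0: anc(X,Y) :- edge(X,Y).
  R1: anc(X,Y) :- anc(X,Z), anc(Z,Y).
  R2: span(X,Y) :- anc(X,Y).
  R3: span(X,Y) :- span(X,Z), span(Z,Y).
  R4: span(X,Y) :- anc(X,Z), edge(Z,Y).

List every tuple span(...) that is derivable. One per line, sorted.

span(a,b)
span(a,j)
span(g,c)
span(h,a)
span(h,b)
span(h,c)
span(h,j)
span(i,c)
span(i,d)
span(j,b)
span(j,j)

round 1: derive anc(a,j) via R0 from edge(a,j)
round 1: derive anc(g,c) via R0 from edge(g,c)
round 1: derive anc(h,a) via R0 from edge(h,a)
round 1: derive anc(h,b) via R0 from edge(h,b)
round 1: derive anc(h,c) via R0 from edge(h,c)
round 1: derive anc(i,c) via R0 from edge(i,c)
round 1: derive anc(i,d) via R0 from edge(i,d)
round 1: derive anc(j,b) via R0 from edge(j,b)
round 1: derive anc(j,j) via R0 from edge(j,j)
round 2: derive anc(a,b) via R1 from anc(a,j), anc(j,b)
round 2: derive anc(h,j) via R1 from anc(h,a), anc(a,j)
round 2: derive span(a,j) via R2 from anc(a,j)
round 2: derive span(g,c) via R2 from anc(g,c)
round 2: derive span(h,a) via R2 from anc(h,a)
round 2: derive span(h,b) via R2 from anc(h,b)
round 2: derive span(h,c) via R2 from anc(h,c)
round 2: derive span(i,c) via R2 from anc(i,c)
round 2: derive span(i,d) via R2 from anc(i,d)
round 2: derive span(j,b) via R2 from anc(j,b)
round 2: derive span(j,j) via R2 from anc(j,j)
round 2: derive span(a,b) via R4 from anc(a,j), edge(j,b)
round 2: derive span(h,j) via R4 from anc(h,a), edge(a,j)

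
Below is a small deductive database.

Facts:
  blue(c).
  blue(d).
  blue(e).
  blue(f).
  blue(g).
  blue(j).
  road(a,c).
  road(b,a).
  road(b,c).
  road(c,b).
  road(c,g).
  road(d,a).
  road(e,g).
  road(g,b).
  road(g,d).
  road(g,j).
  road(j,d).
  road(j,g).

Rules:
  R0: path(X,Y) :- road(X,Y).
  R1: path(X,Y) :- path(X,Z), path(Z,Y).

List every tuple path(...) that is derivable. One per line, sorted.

path(a,a)
path(a,b)
path(a,c)
path(a,d)
path(a,g)
path(a,j)
path(b,a)
path(b,b)
path(b,c)
path(b,d)
path(b,g)
path(b,j)
path(c,a)
path(c,b)
path(c,c)
path(c,d)
path(c,g)
path(c,j)
path(d,a)
path(d,b)
path(d,c)
path(d,d)
path(d,g)
path(d,j)
path(e,a)
path(e,b)
path(e,c)
path(e,d)
path(e,g)
path(e,j)
path(g,a)
path(g,b)
path(g,c)
path(g,d)
path(g,g)
path(g,j)
path(j,a)
path(j,b)
path(j,c)
path(j,d)
path(j,g)
path(j,j)

round 1: derive path(a,c) via R0 from road(a,c)
round 1: derive path(b,a) via R0 from road(b,a)
round 1: derive path(b,c) via R0 from road(b,c)
round 1: derive path(c,b) via R0 from road(c,b)
round 1: derive path(c,g) via R0 from road(c,g)
round 1: derive path(d,a) via R0 from road(d,a)
round 1: derive path(e,g) via R0 from road(e,g)
round 1: derive path(g,b) via R0 from road(g,b)
round 1: derive path(g,d) via R0 from road(g,d)
round 1: derive path(g,j) via R0 from road(g,j)
round 1: derive path(j,d) via R0 from road(j,d)
round 1: derive path(j,g) via R0 from road(j,g)
round 2: derive path(a,b) via R1 from path(a,c), path(c,b)
round 2: derive path(a,g) via R1 from path(a,c), path(c,g)
round 2: derive path(b,b) via R1 from path(b,c), path(c,b)
round 2: derive path(b,g) via R1 from path(b,c), path(c,g)
round 2: derive path(c,a) via R1 from path(c,b), path(b,a)
round 2: derive path(c,c) via R1 from path(c,b), path(b,c)
round 2: derive path(c,d) via R1 from path(c,g), path(g,d)
round 2: derive path(c,j) via R1 from path(c,g), path(g,j)
round 2: derive path(d,c) via R1 from path(d,a), path(a,c)
round 2: derive path(e,b) via R1 from path(e,g), path(g,b)
round 2: derive path(e,d) via R1 from path(e,g), path(g,d)
round 2: derive path(e,j) via R1 from path(e,g), path(g,j)
round 2: derive path(g,a) via R1 from path(g,b), path(b,a)
round 2: derive path(g,c) via R1 from path(g,b), path(b,c)
round 2: derive path(g,g) via R1 from path(g,j), path(j,g)
round 2: derive path(j,a) via R1 from path(j,d), path(d,a)
round 2: derive path(j,b) via R1 from path(j,g), path(g,b)
round 2: derive path(j,j) via R1 from path(j,g), path(g,j)
round 3: derive path(a,a) via R1 from path(a,b), path(b,a)
round 3: derive path(a,d) via R1 from path(a,c), path(c,d)
round 3: derive path(a,j) via R1 from path(a,c), path(c,j)
round 3: derive path(b,d) via R1 from path(b,c), path(c,d)
round 3: derive path(b,j) via R1 from path(b,c), path(c,j)
round 3: derive path(d,b) via R1 from path(d,a), path(a,b)
round 3: derive path(d,d) via R1 from path(d,c), path(c,d)
round 3: derive path(d,g) via R1 from path(d,a), path(a,g)
round 3: derive path(d,j) via R1 from path(d,c), path(c,j)
round 3: derive path(e,a) via R1 from path(e,b), path(b,a)
round 3: derive path(e,c) via R1 from path(e,b), path(b,c)
round 3: derive path(j,c) via R1 from path(j,a), path(a,c)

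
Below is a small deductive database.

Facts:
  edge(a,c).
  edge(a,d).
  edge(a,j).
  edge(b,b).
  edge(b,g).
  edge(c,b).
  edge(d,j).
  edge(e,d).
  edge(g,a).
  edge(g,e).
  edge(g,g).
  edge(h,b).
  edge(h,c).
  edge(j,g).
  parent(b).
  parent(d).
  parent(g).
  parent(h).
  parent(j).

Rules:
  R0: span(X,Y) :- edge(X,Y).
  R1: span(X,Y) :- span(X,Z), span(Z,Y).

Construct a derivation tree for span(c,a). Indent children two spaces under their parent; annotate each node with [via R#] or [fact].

round 1: derive span(a,c) via R0 from edge(a,c)
round 1: derive span(a,d) via R0 from edge(a,d)
round 1: derive span(a,j) via R0 from edge(a,j)
round 1: derive span(b,b) via R0 from edge(b,b)
round 1: derive span(b,g) via R0 from edge(b,g)
round 1: derive span(c,b) via R0 from edge(c,b)
round 1: derive span(d,j) via R0 from edge(d,j)
round 1: derive span(e,d) via R0 from edge(e,d)
round 1: derive span(g,a) via R0 from edge(g,a)
round 1: derive span(g,e) via R0 from edge(g,e)
round 1: derive span(g,g) via R0 from edge(g,g)
round 1: derive span(h,b) via R0 from edge(h,b)
round 1: derive span(h,c) via R0 from edge(h,c)
round 1: derive span(j,g) via R0 from edge(j,g)
round 2: derive span(a,b) via R1 from span(a,c), span(c,b)
round 2: derive span(a,g) via R1 from span(a,j), span(j,g)
round 2: derive span(b,a) via R1 from span(b,g), span(g,a)
round 2: derive span(b,e) via R1 from span(b,g), span(g,e)
round 2: derive span(c,g) via R1 from span(c,b), span(b,g)
round 2: derive span(d,g) via R1 from span(d,j), span(j,g)
round 2: derive span(e,j) via R1 from span(e,d), span(d,j)
round 2: derive span(g,c) via R1 from span(g,a), span(a,c)
round 2: derive span(g,d) via R1 from span(g,a), span(a,d)
round 2: derive span(g,j) via R1 from span(g,a), span(a,j)
round 2: derive span(h,g) via R1 from span(h,b), span(b,g)
round 2: derive span(j,a) via R1 from span(j,g), span(g,a)
round 2: derive span(j,e) via R1 from span(j,g), span(g,e)
round 3: derive span(a,a) via R1 from span(a,b), span(b,a)
round 3: derive span(a,e) via R1 from span(a,b), span(b,e)
round 3: derive span(b,c) via R1 from span(b,a), span(a,c)
round 3: derive span(b,d) via R1 from span(b,a), span(a,d)
round 3: derive span(b,j) via R1 from span(b,a), span(a,j)
round 3: derive span(c,a) via R1 from span(c,b), span(b,a)
round 3: derive span(c,c) via R1 from span(c,g), span(g,c)
round 3: derive span(c,d) via R1 from span(c,g), span(g,d)
round 3: derive span(c,e) via R1 from span(c,b), span(b,e)
round 3: derive span(c,j) via R1 from span(c,g), span(g,j)
round 3: derive span(d,a) via R1 from span(d,g), span(g,a)
round 3: derive span(d,c) via R1 from span(d,g), span(g,c)
round 3: derive span(d,d) via R1 from span(d,g), span(g,d)
round 3: derive span(d,e) via R1 from span(d,g), span(g,e)
round 3: derive span(e,a) via R1 from span(e,j), span(j,a)
round 3: derive span(e,e) via R1 from span(e,j), span(j,e)
round 3: derive span(e,g) via R1 from span(e,d), span(d,g)
round 3: derive span(g,b) via R1 from span(g,a), span(a,b)
round 3: derive span(h,a) via R1 from span(h,b), span(b,a)
round 3: derive span(h,d) via R1 from span(h,g), span(g,d)
round 3: derive span(h,e) via R1 from span(h,b), span(b,e)
round 3: derive span(h,j) via R1 from span(h,g), span(g,j)
round 3: derive span(j,b) via R1 from span(j,a), span(a,b)
round 3: derive span(j,c) via R1 from span(j,a), span(a,c)
round 3: derive span(j,d) via R1 from span(j,a), span(a,d)
round 3: derive span(j,j) via R1 from span(j,a), span(a,j)
round 4: derive span(d,b) via R1 from span(d,a), span(a,b)
round 4: derive span(e,b) via R1 from span(e,a), span(a,b)
round 4: derive span(e,c) via R1 from span(e,a), span(a,c)

span(c,a)  [via R1]
  span(c,b)  [via R0]
    edge(c,b)  [fact]
  span(b,a)  [via R1]
    span(b,g)  [via R0]
      edge(b,g)  [fact]
    span(g,a)  [via R0]
      edge(g,a)  [fact]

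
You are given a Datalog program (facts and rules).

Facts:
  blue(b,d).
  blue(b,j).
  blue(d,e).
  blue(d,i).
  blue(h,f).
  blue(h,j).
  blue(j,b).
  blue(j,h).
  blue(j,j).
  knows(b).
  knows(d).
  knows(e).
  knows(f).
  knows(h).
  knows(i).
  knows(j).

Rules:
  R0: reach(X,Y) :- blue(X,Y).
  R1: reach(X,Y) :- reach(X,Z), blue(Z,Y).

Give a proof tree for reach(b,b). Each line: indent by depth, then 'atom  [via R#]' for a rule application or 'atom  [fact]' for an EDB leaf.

reach(b,b)  [via R1]
  reach(b,j)  [via R0]
    blue(b,j)  [fact]
  blue(j,b)  [fact]

round 1: derive reach(b,d) via R0 from blue(b,d)
round 1: derive reach(b,j) via R0 from blue(b,j)
round 1: derive reach(d,e) via R0 from blue(d,e)
round 1: derive reach(d,i) via R0 from blue(d,i)
round 1: derive reach(h,f) via R0 from blue(h,f)
round 1: derive reach(h,j) via R0 from blue(h,j)
round 1: derive reach(j,b) via R0 from blue(j,b)
round 1: derive reach(j,h) via R0 from blue(j,h)
round 1: derive reach(j,j) via R0 from blue(j,j)
round 2: derive reach(b,b) via R1 from reach(b,j), blue(j,b)
round 2: derive reach(b,e) via R1 from reach(b,d), blue(d,e)
round 2: derive reach(b,h) via R1 from reach(b,j), blue(j,h)
round 2: derive reach(b,i) via R1 from reach(b,d), blue(d,i)
round 2: derive reach(h,b) via R1 from reach(h,j), blue(j,b)
round 2: derive reach(h,h) via R1 from reach(h,j), blue(j,h)
round 2: derive reach(j,d) via R1 from reach(j,b), blue(b,d)
round 2: derive reach(j,f) via R1 from reach(j,h), blue(h,f)
round 3: derive reach(b,f) via R1 from reach(b,h), blue(h,f)
round 3: derive reach(h,d) via R1 from reach(h,b), blue(b,d)
round 3: derive reach(j,e) via R1 from reach(j,d), blue(d,e)
round 3: derive reach(j,i) via R1 from reach(j,d), blue(d,i)
round 4: derive reach(h,e) via R1 from reach(h,d), blue(d,e)
round 4: derive reach(h,i) via R1 from reach(h,d), blue(d,i)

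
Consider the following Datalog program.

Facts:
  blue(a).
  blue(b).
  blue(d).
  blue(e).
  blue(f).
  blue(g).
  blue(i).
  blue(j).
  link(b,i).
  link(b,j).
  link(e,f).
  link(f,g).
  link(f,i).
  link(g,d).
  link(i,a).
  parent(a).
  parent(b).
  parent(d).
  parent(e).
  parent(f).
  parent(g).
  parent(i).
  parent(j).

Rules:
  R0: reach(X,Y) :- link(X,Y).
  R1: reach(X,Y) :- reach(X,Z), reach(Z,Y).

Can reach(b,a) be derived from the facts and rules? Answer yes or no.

yes

round 1: derive reach(b,i) via R0 from link(b,i)
round 1: derive reach(b,j) via R0 from link(b,j)
round 1: derive reach(e,f) via R0 from link(e,f)
round 1: derive reach(f,g) via R0 from link(f,g)
round 1: derive reach(f,i) via R0 from link(f,i)
round 1: derive reach(g,d) via R0 from link(g,d)
round 1: derive reach(i,a) via R0 from link(i,a)
round 2: derive reach(b,a) via R1 from reach(b,i), reach(i,a)
round 2: derive reach(e,g) via R1 from reach(e,f), reach(f,g)
round 2: derive reach(e,i) via R1 from reach(e,f), reach(f,i)
round 2: derive reach(f,a) via R1 from reach(f,i), reach(i,a)
round 2: derive reach(f,d) via R1 from reach(f,g), reach(g,d)
round 3: derive reach(e,a) via R1 from reach(e,f), reach(f,a)
round 3: derive reach(e,d) via R1 from reach(e,f), reach(f,d)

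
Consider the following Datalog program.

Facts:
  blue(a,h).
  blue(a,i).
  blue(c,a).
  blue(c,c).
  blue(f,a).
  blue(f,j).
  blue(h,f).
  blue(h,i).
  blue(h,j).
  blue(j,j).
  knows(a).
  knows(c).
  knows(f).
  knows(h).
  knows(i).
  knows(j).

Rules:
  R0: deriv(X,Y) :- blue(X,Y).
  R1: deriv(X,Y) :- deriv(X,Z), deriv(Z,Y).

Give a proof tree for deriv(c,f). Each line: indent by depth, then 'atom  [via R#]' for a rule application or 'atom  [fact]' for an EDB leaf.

deriv(c,f)  [via R1]
  deriv(c,a)  [via R0]
    blue(c,a)  [fact]
  deriv(a,f)  [via R1]
    deriv(a,h)  [via R0]
      blue(a,h)  [fact]
    deriv(h,f)  [via R0]
      blue(h,f)  [fact]

round 1: derive deriv(a,h) via R0 from blue(a,h)
round 1: derive deriv(a,i) via R0 from blue(a,i)
round 1: derive deriv(c,a) via R0 from blue(c,a)
round 1: derive deriv(c,c) via R0 from blue(c,c)
round 1: derive deriv(f,a) via R0 from blue(f,a)
round 1: derive deriv(f,j) via R0 from blue(f,j)
round 1: derive deriv(h,f) via R0 from blue(h,f)
round 1: derive deriv(h,i) via R0 from blue(h,i)
round 1: derive deriv(h,j) via R0 from blue(h,j)
round 1: derive deriv(j,j) via R0 from blue(j,j)
round 2: derive deriv(a,f) via R1 from deriv(a,h), deriv(h,f)
round 2: derive deriv(a,j) via R1 from deriv(a,h), deriv(h,j)
round 2: derive deriv(c,h) via R1 from deriv(c,a), deriv(a,h)
round 2: derive deriv(c,i) via R1 from deriv(c,a), deriv(a,i)
round 2: derive deriv(f,h) via R1 from deriv(f,a), deriv(a,h)
round 2: derive deriv(f,i) via R1 from deriv(f,a), deriv(a,i)
round 2: derive deriv(h,a) via R1 from deriv(h,f), deriv(f,a)
round 3: derive deriv(a,a) via R1 from deriv(a,f), deriv(f,a)
round 3: derive deriv(c,f) via R1 from deriv(c,a), deriv(a,f)
round 3: derive deriv(c,j) via R1 from deriv(c,a), deriv(a,j)
round 3: derive deriv(f,f) via R1 from deriv(f,a), deriv(a,f)
round 3: derive deriv(h,h) via R1 from deriv(h,a), deriv(a,h)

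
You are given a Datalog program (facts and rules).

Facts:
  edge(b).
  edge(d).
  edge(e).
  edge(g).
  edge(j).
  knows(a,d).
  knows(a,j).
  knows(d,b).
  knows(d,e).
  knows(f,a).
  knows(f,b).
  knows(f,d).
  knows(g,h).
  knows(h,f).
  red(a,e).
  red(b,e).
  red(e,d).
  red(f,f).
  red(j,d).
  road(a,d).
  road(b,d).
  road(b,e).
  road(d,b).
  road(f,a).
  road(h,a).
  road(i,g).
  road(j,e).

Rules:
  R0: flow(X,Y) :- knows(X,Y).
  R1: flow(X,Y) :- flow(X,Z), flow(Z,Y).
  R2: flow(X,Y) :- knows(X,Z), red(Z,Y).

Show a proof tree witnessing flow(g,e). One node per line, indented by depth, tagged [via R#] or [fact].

flow(g,e)  [via R1]
  flow(g,f)  [via R1]
    flow(g,h)  [via R0]
      knows(g,h)  [fact]
    flow(h,f)  [via R0]
      knows(h,f)  [fact]
  flow(f,e)  [via R2]
    knows(f,a)  [fact]
    red(a,e)  [fact]

round 1: derive flow(a,d) via R0 from knows(a,d)
round 1: derive flow(a,j) via R0 from knows(a,j)
round 1: derive flow(d,b) via R0 from knows(d,b)
round 1: derive flow(d,e) via R0 from knows(d,e)
round 1: derive flow(f,a) via R0 from knows(f,a)
round 1: derive flow(f,b) via R0 from knows(f,b)
round 1: derive flow(f,d) via R0 from knows(f,d)
round 1: derive flow(g,h) via R0 from knows(g,h)
round 1: derive flow(h,f) via R0 from knows(h,f)
round 1: derive flow(d,d) via R2 from knows(d,e), red(e,d)
round 1: derive flow(f,e) via R2 from knows(f,a), red(a,e)
round 2: derive flow(a,b) via R1 from flow(a,d), flow(d,b)
round 2: derive flow(a,e) via R1 from flow(a,d), flow(d,e)
round 2: derive flow(f,j) via R1 from flow(f,a), flow(a,j)
round 2: derive flow(g,f) via R1 from flow(g,h), flow(h,f)
round 2: derive flow(h,a) via R1 from flow(h,f), flow(f,a)
round 2: derive flow(h,b) via R1 from flow(h,f), flow(f,b)
round 2: derive flow(h,d) via R1 from flow(h,f), flow(f,d)
round 2: derive flow(h,e) via R1 from flow(h,f), flow(f,e)
round 3: derive flow(g,a) via R1 from flow(g,f), flow(f,a)
round 3: derive flow(g,b) via R1 from flow(g,f), flow(f,b)
round 3: derive flow(g,d) via R1 from flow(g,f), flow(f,d)
round 3: derive flow(g,e) via R1 from flow(g,f), flow(f,e)
round 3: derive flow(g,j) via R1 from flow(g,f), flow(f,j)
round 3: derive flow(h,j) via R1 from flow(h,a), flow(a,j)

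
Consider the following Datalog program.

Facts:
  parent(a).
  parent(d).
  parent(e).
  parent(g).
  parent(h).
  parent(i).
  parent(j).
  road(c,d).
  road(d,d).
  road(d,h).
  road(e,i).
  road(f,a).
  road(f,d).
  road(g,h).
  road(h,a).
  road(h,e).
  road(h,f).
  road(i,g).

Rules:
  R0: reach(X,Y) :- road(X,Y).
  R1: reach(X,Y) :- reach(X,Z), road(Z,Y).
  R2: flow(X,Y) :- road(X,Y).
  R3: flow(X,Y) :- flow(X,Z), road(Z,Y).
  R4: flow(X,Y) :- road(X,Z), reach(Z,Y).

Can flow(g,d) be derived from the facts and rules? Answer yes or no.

round 1: derive reach(c,d) via R0 from road(c,d)
round 1: derive reach(d,d) via R0 from road(d,d)
round 1: derive reach(d,h) via R0 from road(d,h)
round 1: derive reach(e,i) via R0 from road(e,i)
round 1: derive reach(f,a) via R0 from road(f,a)
round 1: derive reach(f,d) via R0 from road(f,d)
round 1: derive reach(g,h) via R0 from road(g,h)
round 1: derive reach(h,a) via R0 from road(h,a)
round 1: derive reach(h,e) via R0 from road(h,e)
round 1: derive reach(h,f) via R0 from road(h,f)
round 1: derive reach(i,g) via R0 from road(i,g)
round 1: derive flow(c,d) via R2 from road(c,d)
round 1: derive flow(d,d) via R2 from road(d,d)
round 1: derive flow(d,h) via R2 from road(d,h)
round 1: derive flow(e,i) via R2 from road(e,i)
round 1: derive flow(f,a) via R2 from road(f,a)
round 1: derive flow(f,d) via R2 from road(f,d)
round 1: derive flow(g,h) via R2 from road(g,h)
round 1: derive flow(h,a) via R2 from road(h,a)
round 1: derive flow(h,e) via R2 from road(h,e)
round 1: derive flow(h,f) via R2 from road(h,f)
round 1: derive flow(i,g) via R2 from road(i,g)
round 2: derive reach(c,h) via R1 from reach(c,d), road(d,h)
round 2: derive reach(d,a) via R1 from reach(d,h), road(h,a)
round 2: derive reach(d,e) via R1 from reach(d,h), road(h,e)
round 2: derive reach(d,f) via R1 from reach(d,h), road(h,f)
round 2: derive reach(e,g) via R1 from reach(e,i), road(i,g)
round 2: derive reach(f,h) via R1 from reach(f,d), road(d,h)
round 2: derive reach(g,a) via R1 from reach(g,h), road(h,a)
round 2: derive reach(g,e) via R1 from reach(g,h), road(h,e)
round 2: derive reach(g,f) via R1 from reach(g,h), road(h,f)
round 2: derive reach(h,d) via R1 from reach(h,f), road(f,d)
round 2: derive reach(h,i) via R1 from reach(h,e), road(e,i)
round 2: derive reach(i,h) via R1 from reach(i,g), road(g,h)
round 2: derive flow(c,h) via R3 from flow(c,d), road(d,h)
round 2: derive flow(d,a) via R3 from flow(d,h), road(h,a)
round 2: derive flow(d,e) via R3 from flow(d,h), road(h,e)
round 2: derive flow(d,f) via R3 from flow(d,h), road(h,f)
round 2: derive flow(e,g) via R3 from flow(e,i), road(i,g)
round 2: derive flow(f,h) via R3 from flow(f,d), road(d,h)
round 2: derive flow(g,a) via R3 from flow(g,h), road(h,a)
round 2: derive flow(g,e) via R3 from flow(g,h), road(h,e)
round 2: derive flow(g,f) via R3 from flow(g,h), road(h,f)
round 2: derive flow(h,d) via R3 from flow(h,f), road(f,d)
round 2: derive flow(h,i) via R3 from flow(h,e), road(e,i)
round 2: derive flow(i,h) via R3 from flow(i,g), road(g,h)
round 3: derive reach(c,a) via R1 from reach(c,h), road(h,a)
round 3: derive reach(c,e) via R1 from reach(c,h), road(h,e)
round 3: derive reach(c,f) via R1 from reach(c,h), road(h,f)
round 3: derive reach(d,i) via R1 from reach(d,e), road(e,i)
round 3: derive reach(e,h) via R1 from reach(e,g), road(g,h)
round 3: derive reach(f,e) via R1 from reach(f,h), road(h,e)
round 3: derive reach(f,f) via R1 from reach(f,h), road(h,f)
round 3: derive reach(g,d) via R1 from reach(g,f), road(f,d)
round 3: derive reach(g,i) via R1 from reach(g,e), road(e,i)
round 3: derive reach(h,g) via R1 from reach(h,i), road(i,g)
round 3: derive reach(h,h) via R1 from reach(h,d), road(d,h)
round 3: derive reach(i,a) via R1 from reach(i,h), road(h,a)
round 3: derive reach(i,e) via R1 from reach(i,h), road(h,e)
round 3: derive reach(i,f) via R1 from reach(i,h), road(h,f)
round 3: derive flow(c,a) via R3 from flow(c,h), road(h,a)
round 3: derive flow(c,e) via R3 from flow(c,h), road(h,e)
round 3: derive flow(c,f) via R3 from flow(c,h), road(h,f)
round 3: derive flow(d,i) via R3 from flow(d,e), road(e,i)
round 3: derive flow(e,h) via R3 from flow(e,g), road(g,h)
round 3: derive flow(f,e) via R3 from flow(f,h), road(h,e)
round 3: derive flow(f,f) via R3 from flow(f,h), road(h,f)
round 3: derive flow(g,d) via R3 from flow(g,f), road(f,d)
round 3: derive flow(g,i) via R3 from flow(g,e), road(e,i)
round 3: derive flow(h,g) via R3 from flow(h,i), road(i,g)
round 3: derive flow(h,h) via R3 from flow(h,d), road(d,h)
round 3: derive flow(i,a) via R3 from flow(i,h), road(h,a)
round 3: derive flow(i,e) via R3 from flow(i,h), road(h,e)
round 3: derive flow(i,f) via R3 from flow(i,h), road(h,f)
round 4: derive reach(c,i) via R1 from reach(c,e), road(e,i)
round 4: derive reach(d,g) via R1 from reach(d,i), road(i,g)
round 4: derive reach(e,a) via R1 from reach(e,h), road(h,a)
round 4: derive reach(e,e) via R1 from reach(e,h), road(h,e)
round 4: derive reach(e,f) via R1 from reach(e,h), road(h,f)
round 4: derive reach(f,i) via R1 from reach(f,e), road(e,i)
round 4: derive reach(g,g) via R1 from reach(g,i), road(i,g)
round 4: derive reach(i,d) via R1 from reach(i,f), road(f,d)
round 4: derive reach(i,i) via R1 from reach(i,e), road(e,i)
round 4: derive flow(c,i) via R3 from flow(c,e), road(e,i)
round 4: derive flow(d,g) via R3 from flow(d,i), road(i,g)
round 4: derive flow(e,a) via R3 from flow(e,h), road(h,a)
round 4: derive flow(e,e) via R3 from flow(e,h), road(h,e)
round 4: derive flow(e,f) via R3 from flow(e,h), road(h,f)
round 4: derive flow(f,i) via R3 from flow(f,e), road(e,i)
round 4: derive flow(g,g) via R3 from flow(g,i), road(i,g)
round 4: derive flow(i,d) via R3 from flow(i,f), road(f,d)
round 4: derive flow(i,i) via R3 from flow(i,e), road(e,i)
round 5: derive reach(c,g) via R1 from reach(c,i), road(i,g)
round 5: derive reach(e,d) via R1 from reach(e,f), road(f,d)
round 5: derive reach(f,g) via R1 from reach(f,i), road(i,g)
round 5: derive flow(c,g) via R3 from flow(c,i), road(i,g)
round 5: derive flow(e,d) via R3 from flow(e,f), road(f,d)
round 5: derive flow(f,g) via R3 from flow(f,i), road(i,g)

yes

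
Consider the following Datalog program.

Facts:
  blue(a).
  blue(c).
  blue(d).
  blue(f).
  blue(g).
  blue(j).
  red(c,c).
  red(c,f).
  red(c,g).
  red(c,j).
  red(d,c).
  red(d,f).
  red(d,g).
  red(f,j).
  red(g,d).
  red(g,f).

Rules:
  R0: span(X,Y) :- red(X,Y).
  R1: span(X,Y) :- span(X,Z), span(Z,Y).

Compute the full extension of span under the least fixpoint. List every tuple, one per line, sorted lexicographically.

round 1: derive span(c,c) via R0 from red(c,c)
round 1: derive span(c,f) via R0 from red(c,f)
round 1: derive span(c,g) via R0 from red(c,g)
round 1: derive span(c,j) via R0 from red(c,j)
round 1: derive span(d,c) via R0 from red(d,c)
round 1: derive span(d,f) via R0 from red(d,f)
round 1: derive span(d,g) via R0 from red(d,g)
round 1: derive span(f,j) via R0 from red(f,j)
round 1: derive span(g,d) via R0 from red(g,d)
round 1: derive span(g,f) via R0 from red(g,f)
round 2: derive span(c,d) via R1 from span(c,g), span(g,d)
round 2: derive span(d,d) via R1 from span(d,g), span(g,d)
round 2: derive span(d,j) via R1 from span(d,c), span(c,j)
round 2: derive span(g,c) via R1 from span(g,d), span(d,c)
round 2: derive span(g,g) via R1 from span(g,d), span(d,g)
round 2: derive span(g,j) via R1 from span(g,f), span(f,j)

span(c,c)
span(c,d)
span(c,f)
span(c,g)
span(c,j)
span(d,c)
span(d,d)
span(d,f)
span(d,g)
span(d,j)
span(f,j)
span(g,c)
span(g,d)
span(g,f)
span(g,g)
span(g,j)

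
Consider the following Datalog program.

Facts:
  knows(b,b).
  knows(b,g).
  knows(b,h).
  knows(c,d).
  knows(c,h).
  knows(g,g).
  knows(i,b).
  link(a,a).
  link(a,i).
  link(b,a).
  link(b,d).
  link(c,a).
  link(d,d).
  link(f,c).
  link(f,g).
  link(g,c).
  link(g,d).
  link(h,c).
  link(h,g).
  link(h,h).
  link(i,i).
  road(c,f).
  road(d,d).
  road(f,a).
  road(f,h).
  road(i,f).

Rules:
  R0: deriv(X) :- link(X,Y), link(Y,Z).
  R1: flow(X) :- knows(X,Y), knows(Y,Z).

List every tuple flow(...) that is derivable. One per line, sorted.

flow(b)
flow(g)
flow(i)

round 1: derive flow(b) via R1 from knows(b,b), knows(b,b)
round 1: derive flow(g) via R1 from knows(g,g), knows(g,g)
round 1: derive flow(i) via R1 from knows(i,b), knows(b,b)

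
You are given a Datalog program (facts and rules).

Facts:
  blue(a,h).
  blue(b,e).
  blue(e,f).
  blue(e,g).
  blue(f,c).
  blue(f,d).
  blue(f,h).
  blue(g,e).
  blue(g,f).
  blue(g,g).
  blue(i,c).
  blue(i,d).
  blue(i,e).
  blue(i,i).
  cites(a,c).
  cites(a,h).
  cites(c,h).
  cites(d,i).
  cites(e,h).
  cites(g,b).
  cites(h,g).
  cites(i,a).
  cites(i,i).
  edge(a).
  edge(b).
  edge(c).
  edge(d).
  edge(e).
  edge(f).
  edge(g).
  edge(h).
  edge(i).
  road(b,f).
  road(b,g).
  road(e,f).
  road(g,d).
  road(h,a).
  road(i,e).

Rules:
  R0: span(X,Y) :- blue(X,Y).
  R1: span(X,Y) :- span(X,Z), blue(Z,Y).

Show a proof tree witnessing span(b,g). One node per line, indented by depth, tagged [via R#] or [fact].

round 1: derive span(a,h) via R0 from blue(a,h)
round 1: derive span(b,e) via R0 from blue(b,e)
round 1: derive span(e,f) via R0 from blue(e,f)
round 1: derive span(e,g) via R0 from blue(e,g)
round 1: derive span(f,c) via R0 from blue(f,c)
round 1: derive span(f,d) via R0 from blue(f,d)
round 1: derive span(f,h) via R0 from blue(f,h)
round 1: derive span(g,e) via R0 from blue(g,e)
round 1: derive span(g,f) via R0 from blue(g,f)
round 1: derive span(g,g) via R0 from blue(g,g)
round 1: derive span(i,c) via R0 from blue(i,c)
round 1: derive span(i,d) via R0 from blue(i,d)
round 1: derive span(i,e) via R0 from blue(i,e)
round 1: derive span(i,i) via R0 from blue(i,i)
round 2: derive span(b,f) via R1 from span(b,e), blue(e,f)
round 2: derive span(b,g) via R1 from span(b,e), blue(e,g)
round 2: derive span(e,c) via R1 from span(e,f), blue(f,c)
round 2: derive span(e,d) via R1 from span(e,f), blue(f,d)
round 2: derive span(e,e) via R1 from span(e,g), blue(g,e)
round 2: derive span(e,h) via R1 from span(e,f), blue(f,h)
round 2: derive span(g,c) via R1 from span(g,f), blue(f,c)
round 2: derive span(g,d) via R1 from span(g,f), blue(f,d)
round 2: derive span(g,h) via R1 from span(g,f), blue(f,h)
round 2: derive span(i,f) via R1 from span(i,e), blue(e,f)
round 2: derive span(i,g) via R1 from span(i,e), blue(e,g)
round 3: derive span(b,c) via R1 from span(b,f), blue(f,c)
round 3: derive span(b,d) via R1 from span(b,f), blue(f,d)
round 3: derive span(b,h) via R1 from span(b,f), blue(f,h)
round 3: derive span(i,h) via R1 from span(i,f), blue(f,h)

span(b,g)  [via R1]
  span(b,e)  [via R0]
    blue(b,e)  [fact]
  blue(e,g)  [fact]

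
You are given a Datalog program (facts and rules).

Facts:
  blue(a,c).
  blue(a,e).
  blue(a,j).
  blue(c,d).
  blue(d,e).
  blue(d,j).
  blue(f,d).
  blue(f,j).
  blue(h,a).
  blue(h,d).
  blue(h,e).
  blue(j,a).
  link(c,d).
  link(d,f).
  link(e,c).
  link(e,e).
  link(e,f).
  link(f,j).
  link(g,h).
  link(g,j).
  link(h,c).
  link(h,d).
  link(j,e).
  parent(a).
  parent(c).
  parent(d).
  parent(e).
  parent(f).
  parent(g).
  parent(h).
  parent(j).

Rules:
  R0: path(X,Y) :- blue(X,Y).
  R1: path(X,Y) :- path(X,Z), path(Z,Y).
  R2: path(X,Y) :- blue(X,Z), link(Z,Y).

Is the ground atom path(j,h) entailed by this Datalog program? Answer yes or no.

round 1: derive path(a,c) via R0 from blue(a,c)
round 1: derive path(a,e) via R0 from blue(a,e)
round 1: derive path(a,j) via R0 from blue(a,j)
round 1: derive path(c,d) via R0 from blue(c,d)
round 1: derive path(d,e) via R0 from blue(d,e)
round 1: derive path(d,j) via R0 from blue(d,j)
round 1: derive path(f,d) via R0 from blue(f,d)
round 1: derive path(f,j) via R0 from blue(f,j)
round 1: derive path(h,a) via R0 from blue(h,a)
round 1: derive path(h,d) via R0 from blue(h,d)
round 1: derive path(h,e) via R0 from blue(h,e)
round 1: derive path(j,a) via R0 from blue(j,a)
round 1: derive path(a,d) via R2 from blue(a,c), link(c,d)
round 1: derive path(a,f) via R2 from blue(a,e), link(e,f)
round 1: derive path(c,f) via R2 from blue(c,d), link(d,f)
round 1: derive path(d,c) via R2 from blue(d,e), link(e,c)
round 1: derive path(d,f) via R2 from blue(d,e), link(e,f)
round 1: derive path(f,e) via R2 from blue(f,j), link(j,e)
round 1: derive path(f,f) via R2 from blue(f,d), link(d,f)
round 1: derive path(h,c) via R2 from blue(h,e), link(e,c)
round 1: derive path(h,f) via R2 from blue(h,d), link(d,f)
round 2: derive path(a,a) via R1 from path(a,j), path(j,a)
round 2: derive path(c,c) via R1 from path(c,d), path(d,c)
round 2: derive path(c,e) via R1 from path(c,d), path(d,e)
round 2: derive path(c,j) via R1 from path(c,d), path(d,j)
round 2: derive path(d,a) via R1 from path(d,j), path(j,a)
round 2: derive path(d,d) via R1 from path(d,c), path(c,d)
round 2: derive path(f,a) via R1 from path(f,j), path(j,a)
round 2: derive path(f,c) via R1 from path(f,d), path(d,c)
round 2: derive path(h,j) via R1 from path(h,a), path(a,j)
round 2: derive path(j,c) via R1 from path(j,a), path(a,c)
round 2: derive path(j,d) via R1 from path(j,a), path(a,d)
round 2: derive path(j,e) via R1 from path(j,a), path(a,e)
round 2: derive path(j,f) via R1 from path(j,a), path(a,f)
round 2: derive path(j,j) via R1 from path(j,a), path(a,j)
round 3: derive path(c,a) via R1 from path(c,d), path(d,a)

no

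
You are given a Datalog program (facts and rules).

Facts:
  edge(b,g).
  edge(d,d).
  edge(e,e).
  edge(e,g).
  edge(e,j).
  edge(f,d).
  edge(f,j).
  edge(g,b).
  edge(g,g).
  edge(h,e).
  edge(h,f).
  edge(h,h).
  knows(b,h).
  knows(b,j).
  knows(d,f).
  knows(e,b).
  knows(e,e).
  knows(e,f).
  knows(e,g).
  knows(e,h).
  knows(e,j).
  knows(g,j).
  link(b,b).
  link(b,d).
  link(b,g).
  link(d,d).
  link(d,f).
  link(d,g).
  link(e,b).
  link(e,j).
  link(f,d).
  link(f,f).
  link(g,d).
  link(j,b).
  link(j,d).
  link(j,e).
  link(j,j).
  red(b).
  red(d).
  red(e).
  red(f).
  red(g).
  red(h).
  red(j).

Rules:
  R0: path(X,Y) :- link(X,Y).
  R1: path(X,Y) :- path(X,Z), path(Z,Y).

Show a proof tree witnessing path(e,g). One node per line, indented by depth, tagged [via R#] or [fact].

round 1: derive path(b,b) via R0 from link(b,b)
round 1: derive path(b,d) via R0 from link(b,d)
round 1: derive path(b,g) via R0 from link(b,g)
round 1: derive path(d,d) via R0 from link(d,d)
round 1: derive path(d,f) via R0 from link(d,f)
round 1: derive path(d,g) via R0 from link(d,g)
round 1: derive path(e,b) via R0 from link(e,b)
round 1: derive path(e,j) via R0 from link(e,j)
round 1: derive path(f,d) via R0 from link(f,d)
round 1: derive path(f,f) via R0 from link(f,f)
round 1: derive path(g,d) via R0 from link(g,d)
round 1: derive path(j,b) via R0 from link(j,b)
round 1: derive path(j,d) via R0 from link(j,d)
round 1: derive path(j,e) via R0 from link(j,e)
round 1: derive path(j,j) via R0 from link(j,j)
round 2: derive path(b,f) via R1 from path(b,d), path(d,f)
round 2: derive path(e,d) via R1 from path(e,b), path(b,d)
round 2: derive path(e,e) via R1 from path(e,j), path(j,e)
round 2: derive path(e,g) via R1 from path(e,b), path(b,g)
round 2: derive path(f,g) via R1 from path(f,d), path(d,g)
round 2: derive path(g,f) via R1 from path(g,d), path(d,f)
round 2: derive path(g,g) via R1 from path(g,d), path(d,g)
round 2: derive path(j,f) via R1 from path(j,d), path(d,f)
round 2: derive path(j,g) via R1 from path(j,b), path(b,g)
round 3: derive path(e,f) via R1 from path(e,b), path(b,f)

path(e,g)  [via R1]
  path(e,b)  [via R0]
    link(e,b)  [fact]
  path(b,g)  [via R0]
    link(b,g)  [fact]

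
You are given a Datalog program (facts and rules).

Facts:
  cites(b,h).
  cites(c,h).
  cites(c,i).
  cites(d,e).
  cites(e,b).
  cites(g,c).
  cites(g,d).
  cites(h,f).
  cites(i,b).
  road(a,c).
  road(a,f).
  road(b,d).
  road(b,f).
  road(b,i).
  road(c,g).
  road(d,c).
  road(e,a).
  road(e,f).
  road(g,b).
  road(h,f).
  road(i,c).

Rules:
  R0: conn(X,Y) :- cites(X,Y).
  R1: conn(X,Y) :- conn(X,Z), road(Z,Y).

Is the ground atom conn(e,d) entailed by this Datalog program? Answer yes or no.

yes

round 1: derive conn(b,h) via R0 from cites(b,h)
round 1: derive conn(c,h) via R0 from cites(c,h)
round 1: derive conn(c,i) via R0 from cites(c,i)
round 1: derive conn(d,e) via R0 from cites(d,e)
round 1: derive conn(e,b) via R0 from cites(e,b)
round 1: derive conn(g,c) via R0 from cites(g,c)
round 1: derive conn(g,d) via R0 from cites(g,d)
round 1: derive conn(h,f) via R0 from cites(h,f)
round 1: derive conn(i,b) via R0 from cites(i,b)
round 2: derive conn(b,f) via R1 from conn(b,h), road(h,f)
round 2: derive conn(c,c) via R1 from conn(c,i), road(i,c)
round 2: derive conn(c,f) via R1 from conn(c,h), road(h,f)
round 2: derive conn(d,a) via R1 from conn(d,e), road(e,a)
round 2: derive conn(d,f) via R1 from conn(d,e), road(e,f)
round 2: derive conn(e,d) via R1 from conn(e,b), road(b,d)
round 2: derive conn(e,f) via R1 from conn(e,b), road(b,f)
round 2: derive conn(e,i) via R1 from conn(e,b), road(b,i)
round 2: derive conn(g,g) via R1 from conn(g,c), road(c,g)
round 2: derive conn(i,d) via R1 from conn(i,b), road(b,d)
round 2: derive conn(i,f) via R1 from conn(i,b), road(b,f)
round 2: derive conn(i,i) via R1 from conn(i,b), road(b,i)
round 3: derive conn(c,g) via R1 from conn(c,c), road(c,g)
round 3: derive conn(d,c) via R1 from conn(d,a), road(a,c)
round 3: derive conn(e,c) via R1 from conn(e,d), road(d,c)
round 3: derive conn(g,b) via R1 from conn(g,g), road(g,b)
round 3: derive conn(i,c) via R1 from conn(i,d), road(d,c)
round 4: derive conn(c,b) via R1 from conn(c,g), road(g,b)
round 4: derive conn(d,g) via R1 from conn(d,c), road(c,g)
round 4: derive conn(e,g) via R1 from conn(e,c), road(c,g)
round 4: derive conn(g,f) via R1 from conn(g,b), road(b,f)
round 4: derive conn(g,i) via R1 from conn(g,b), road(b,i)
round 4: derive conn(i,g) via R1 from conn(i,c), road(c,g)
round 5: derive conn(c,d) via R1 from conn(c,b), road(b,d)
round 5: derive conn(d,b) via R1 from conn(d,g), road(g,b)
round 6: derive conn(d,d) via R1 from conn(d,b), road(b,d)
round 6: derive conn(d,i) via R1 from conn(d,b), road(b,i)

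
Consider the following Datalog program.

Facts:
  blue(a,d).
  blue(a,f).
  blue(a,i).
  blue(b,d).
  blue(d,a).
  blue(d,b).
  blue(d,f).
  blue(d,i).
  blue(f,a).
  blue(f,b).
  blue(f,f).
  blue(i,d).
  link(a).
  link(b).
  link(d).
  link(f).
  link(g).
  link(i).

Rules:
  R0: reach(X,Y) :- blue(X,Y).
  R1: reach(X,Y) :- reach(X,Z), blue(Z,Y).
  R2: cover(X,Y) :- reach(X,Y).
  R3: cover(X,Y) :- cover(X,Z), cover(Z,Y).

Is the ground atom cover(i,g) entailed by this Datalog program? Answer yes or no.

no

round 1: derive reach(a,d) via R0 from blue(a,d)
round 1: derive reach(a,f) via R0 from blue(a,f)
round 1: derive reach(a,i) via R0 from blue(a,i)
round 1: derive reach(b,d) via R0 from blue(b,d)
round 1: derive reach(d,a) via R0 from blue(d,a)
round 1: derive reach(d,b) via R0 from blue(d,b)
round 1: derive reach(d,f) via R0 from blue(d,f)
round 1: derive reach(d,i) via R0 from blue(d,i)
round 1: derive reach(f,a) via R0 from blue(f,a)
round 1: derive reach(f,b) via R0 from blue(f,b)
round 1: derive reach(f,f) via R0 from blue(f,f)
round 1: derive reach(i,d) via R0 from blue(i,d)
round 2: derive reach(a,a) via R1 from reach(a,d), blue(d,a)
round 2: derive reach(a,b) via R1 from reach(a,d), blue(d,b)
round 2: derive reach(b,a) via R1 from reach(b,d), blue(d,a)
round 2: derive reach(b,b) via R1 from reach(b,d), blue(d,b)
round 2: derive reach(b,f) via R1 from reach(b,d), blue(d,f)
round 2: derive reach(b,i) via R1 from reach(b,d), blue(d,i)
round 2: derive reach(d,d) via R1 from reach(d,a), blue(a,d)
round 2: derive reach(f,d) via R1 from reach(f,a), blue(a,d)
round 2: derive reach(f,i) via R1 from reach(f,a), blue(a,i)
round 2: derive reach(i,a) via R1 from reach(i,d), blue(d,a)
round 2: derive reach(i,b) via R1 from reach(i,d), blue(d,b)
round 2: derive reach(i,f) via R1 from reach(i,d), blue(d,f)
round 2: derive reach(i,i) via R1 from reach(i,d), blue(d,i)
round 2: derive cover(a,d) via R2 from reach(a,d)
round 2: derive cover(a,f) via R2 from reach(a,f)
round 2: derive cover(a,i) via R2 from reach(a,i)
round 2: derive cover(b,d) via R2 from reach(b,d)
round 2: derive cover(d,a) via R2 from reach(d,a)
round 2: derive cover(d,b) via R2 from reach(d,b)
round 2: derive cover(d,f) via R2 from reach(d,f)
round 2: derive cover(d,i) via R2 from reach(d,i)
round 2: derive cover(f,a) via R2 from reach(f,a)
round 2: derive cover(f,b) via R2 from reach(f,b)
round 2: derive cover(f,f) via R2 from reach(f,f)
round 2: derive cover(i,d) via R2 from reach(i,d)
round 3: derive cover(a,a) via R2 from reach(a,a)
round 3: derive cover(a,b) via R2 from reach(a,b)
round 3: derive cover(b,a) via R2 from reach(b,a)
round 3: derive cover(b,b) via R2 from reach(b,b)
round 3: derive cover(b,f) via R2 from reach(b,f)
round 3: derive cover(b,i) via R2 from reach(b,i)
round 3: derive cover(d,d) via R2 from reach(d,d)
round 3: derive cover(f,d) via R2 from reach(f,d)
round 3: derive cover(f,i) via R2 from reach(f,i)
round 3: derive cover(i,a) via R2 from reach(i,a)
round 3: derive cover(i,b) via R2 from reach(i,b)
round 3: derive cover(i,f) via R2 from reach(i,f)
round 3: derive cover(i,i) via R2 from reach(i,i)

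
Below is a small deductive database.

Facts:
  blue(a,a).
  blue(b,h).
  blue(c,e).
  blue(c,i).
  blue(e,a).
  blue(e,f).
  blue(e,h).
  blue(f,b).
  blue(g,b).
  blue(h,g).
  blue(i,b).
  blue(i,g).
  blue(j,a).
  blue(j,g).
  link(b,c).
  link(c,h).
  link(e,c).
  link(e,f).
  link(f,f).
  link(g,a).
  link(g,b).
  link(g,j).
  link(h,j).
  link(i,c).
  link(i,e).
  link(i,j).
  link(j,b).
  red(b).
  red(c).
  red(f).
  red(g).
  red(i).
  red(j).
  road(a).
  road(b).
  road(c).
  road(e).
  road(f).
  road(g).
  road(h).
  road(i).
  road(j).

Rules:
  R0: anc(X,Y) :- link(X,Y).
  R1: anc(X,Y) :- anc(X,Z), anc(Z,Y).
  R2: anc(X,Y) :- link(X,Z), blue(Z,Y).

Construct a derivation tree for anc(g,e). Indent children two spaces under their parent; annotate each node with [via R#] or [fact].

anc(g,e)  [via R1]
  anc(g,b)  [via R0]
    link(g,b)  [fact]
  anc(b,e)  [via R2]
    link(b,c)  [fact]
    blue(c,e)  [fact]

round 1: derive anc(b,c) via R0 from link(b,c)
round 1: derive anc(c,h) via R0 from link(c,h)
round 1: derive anc(e,c) via R0 from link(e,c)
round 1: derive anc(e,f) via R0 from link(e,f)
round 1: derive anc(f,f) via R0 from link(f,f)
round 1: derive anc(g,a) via R0 from link(g,a)
round 1: derive anc(g,b) via R0 from link(g,b)
round 1: derive anc(g,j) via R0 from link(g,j)
round 1: derive anc(h,j) via R0 from link(h,j)
round 1: derive anc(i,c) via R0 from link(i,c)
round 1: derive anc(i,e) via R0 from link(i,e)
round 1: derive anc(i,j) via R0 from link(i,j)
round 1: derive anc(j,b) via R0 from link(j,b)
round 1: derive anc(b,e) via R2 from link(b,c), blue(c,e)
round 1: derive anc(b,i) via R2 from link(b,c), blue(c,i)
round 1: derive anc(c,g) via R2 from link(c,h), blue(h,g)
round 1: derive anc(e,b) via R2 from link(e,f), blue(f,b)
round 1: derive anc(e,e) via R2 from link(e,c), blue(c,e)
round 1: derive anc(e,i) via R2 from link(e,c), blue(c,i)
round 1: derive anc(f,b) via R2 from link(f,f), blue(f,b)
round 1: derive anc(g,g) via R2 from link(g,j), blue(j,g)
round 1: derive anc(g,h) via R2 from link(g,b), blue(b,h)
round 1: derive anc(h,a) via R2 from link(h,j), blue(j,a)
round 1: derive anc(h,g) via R2 from link(h,j), blue(j,g)
round 1: derive anc(i,a) via R2 from link(i,e), blue(e,a)
round 1: derive anc(i,f) via R2 from link(i,e), blue(e,f)
round 1: derive anc(i,g) via R2 from link(i,j), blue(j,g)
round 1: derive anc(i,h) via R2 from link(i,e), blue(e,h)
round 1: derive anc(i,i) via R2 from link(i,c), blue(c,i)
round 1: derive anc(j,h) via R2 from link(j,b), blue(b,h)
round 2: derive anc(b,a) via R1 from anc(b,i), anc(i,a)
round 2: derive anc(b,b) via R1 from anc(b,e), anc(e,b)
round 2: derive anc(b,f) via R1 from anc(b,e), anc(e,f)
round 2: derive anc(b,g) via R1 from anc(b,c), anc(c,g)
round 2: derive anc(b,h) via R1 from anc(b,c), anc(c,h)
round 2: derive anc(b,j) via R1 from anc(b,i), anc(i,j)
round 2: derive anc(c,a) via R1 from anc(c,g), anc(g,a)
round 2: derive anc(c,b) via R1 from anc(c,g), anc(g,b)
round 2: derive anc(c,j) via R1 from anc(c,g), anc(g,j)
round 2: derive anc(e,a) via R1 from anc(e,i), anc(i,a)
round 2: derive anc(e,g) via R1 from anc(e,c), anc(c,g)
round 2: derive anc(e,h) via R1 from anc(e,c), anc(c,h)
round 2: derive anc(e,j) via R1 from anc(e,i), anc(i,j)
round 2: derive anc(f,c) via R1 from anc(f,b), anc(b,c)
round 2: derive anc(f,e) via R1 from anc(f,b), anc(b,e)
round 2: derive anc(f,i) via R1 from anc(f,b), anc(b,i)
round 2: derive anc(g,c) via R1 from anc(g,b), anc(b,c)
round 2: derive anc(g,e) via R1 from anc(g,b), anc(b,e)
round 2: derive anc(g,i) via R1 from anc(g,b), anc(b,i)
round 2: derive anc(h,b) via R1 from anc(h,g), anc(g,b)
round 2: derive anc(h,h) via R1 from anc(h,g), anc(g,h)
round 2: derive anc(i,b) via R1 from anc(i,e), anc(e,b)
round 2: derive anc(j,a) via R1 from anc(j,h), anc(h,a)
round 2: derive anc(j,c) via R1 from anc(j,b), anc(b,c)
round 2: derive anc(j,e) via R1 from anc(j,b), anc(b,e)
round 2: derive anc(j,g) via R1 from anc(j,h), anc(h,g)
round 2: derive anc(j,i) via R1 from anc(j,b), anc(b,i)
round 2: derive anc(j,j) via R1 from anc(j,h), anc(h,j)
round 3: derive anc(c,c) via R1 from anc(c,b), anc(b,c)
round 3: derive anc(c,e) via R1 from anc(c,b), anc(b,e)
round 3: derive anc(c,f) via R1 from anc(c,b), anc(b,f)
round 3: derive anc(c,i) via R1 from anc(c,b), anc(b,i)
round 3: derive anc(f,a) via R1 from anc(f,b), anc(b,a)
round 3: derive anc(f,g) via R1 from anc(f,b), anc(b,g)
round 3: derive anc(f,h) via R1 from anc(f,b), anc(b,h)
round 3: derive anc(f,j) via R1 from anc(f,b), anc(b,j)
round 3: derive anc(g,f) via R1 from anc(g,b), anc(b,f)
round 3: derive anc(h,c) via R1 from anc(h,b), anc(b,c)
round 3: derive anc(h,e) via R1 from anc(h,b), anc(b,e)
round 3: derive anc(h,f) via R1 from anc(h,b), anc(b,f)
round 3: derive anc(h,i) via R1 from anc(h,b), anc(b,i)
round 3: derive anc(j,f) via R1 from anc(j,b), anc(b,f)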